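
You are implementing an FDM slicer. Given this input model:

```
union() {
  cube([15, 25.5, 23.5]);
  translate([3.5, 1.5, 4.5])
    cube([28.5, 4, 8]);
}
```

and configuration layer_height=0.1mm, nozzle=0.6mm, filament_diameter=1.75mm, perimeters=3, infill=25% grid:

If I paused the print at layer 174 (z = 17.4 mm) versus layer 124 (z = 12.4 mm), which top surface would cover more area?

layer 124 (z = 12.4 mm)

Layer 174 (z = 17.4): the cube is present — its section is the full 15×25.5 rectangle (area 382.50 mm²); the cube at (3.5, 1.5) does not reach this height (z outside [4.5, 12.5]); Taking the union: only the 15×25.5 cube is present, so the union is just that shape — area = 382.50 mm². So its area = 382.50 mm². Layer 124 (z = 12.4): the cube is present — its section is the full 15×25.5 rectangle (area 382.50 mm²); the cube at (3.5, 1.5) is present — its section is the full 28.5×4 rectangle (area 114.00 mm²); Merging all regions: the regions partially overlap — summed areas 496.50 mm² minus the doubly-counted overlap 46.00 mm² gives 450.50 mm² — area = 450.50 mm². So its area = 450.50 mm². Layer 124 is larger (450.50 vs 382.50 mm²).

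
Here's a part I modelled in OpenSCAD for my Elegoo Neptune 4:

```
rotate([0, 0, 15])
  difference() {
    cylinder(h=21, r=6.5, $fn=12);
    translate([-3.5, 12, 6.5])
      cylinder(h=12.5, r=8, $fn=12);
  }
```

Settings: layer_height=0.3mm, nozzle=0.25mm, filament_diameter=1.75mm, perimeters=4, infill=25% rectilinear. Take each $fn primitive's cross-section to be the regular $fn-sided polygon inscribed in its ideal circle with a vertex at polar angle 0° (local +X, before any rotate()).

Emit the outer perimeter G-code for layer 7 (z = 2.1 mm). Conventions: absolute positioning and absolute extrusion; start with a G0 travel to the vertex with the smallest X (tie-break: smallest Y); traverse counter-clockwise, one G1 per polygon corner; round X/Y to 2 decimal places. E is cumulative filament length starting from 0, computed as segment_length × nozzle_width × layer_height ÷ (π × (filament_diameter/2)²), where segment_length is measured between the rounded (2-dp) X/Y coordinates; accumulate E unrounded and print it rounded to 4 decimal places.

At z = 2.1 mm: the r=6.5 cylinder contributes a regular 12-gon of circumradius 6.5; the cylinder at (-3.5, 12) does not reach this height (z outside [6.5, 19]); Taking the first minus the rest: none of the subtracted shapes is present at this height, so the r=6.5 cylinder is unchanged — 1 connected region; (rotated 15° about Z; rotation is an isometry so areas/perimeters/island counts are preserved). The outline is a single polygon with 12 vertices. Extrusion per mm of travel: 0.25 × 0.3 / (π × 0.875²) = 0.031181. Accumulating E over each segment gives final E = 1.2594.

G0 X-6.28 Y-1.68 Z2.10
G1 X-4.60 Y-4.60 E0.1050
G1 X-1.68 Y-6.28 E0.2101
G1 X1.68 Y-6.28 E0.3149
G1 X4.60 Y-4.60 E0.4199
G1 X6.28 Y-1.68 E0.5249
G1 X6.28 Y1.68 E0.6297
G1 X4.60 Y4.60 E0.7348
G1 X1.68 Y6.28 E0.8398
G1 X-1.68 Y6.28 E0.9446
G1 X-4.60 Y4.60 E1.0496
G1 X-6.28 Y1.68 E1.1547
G1 X-6.28 Y-1.68 E1.2594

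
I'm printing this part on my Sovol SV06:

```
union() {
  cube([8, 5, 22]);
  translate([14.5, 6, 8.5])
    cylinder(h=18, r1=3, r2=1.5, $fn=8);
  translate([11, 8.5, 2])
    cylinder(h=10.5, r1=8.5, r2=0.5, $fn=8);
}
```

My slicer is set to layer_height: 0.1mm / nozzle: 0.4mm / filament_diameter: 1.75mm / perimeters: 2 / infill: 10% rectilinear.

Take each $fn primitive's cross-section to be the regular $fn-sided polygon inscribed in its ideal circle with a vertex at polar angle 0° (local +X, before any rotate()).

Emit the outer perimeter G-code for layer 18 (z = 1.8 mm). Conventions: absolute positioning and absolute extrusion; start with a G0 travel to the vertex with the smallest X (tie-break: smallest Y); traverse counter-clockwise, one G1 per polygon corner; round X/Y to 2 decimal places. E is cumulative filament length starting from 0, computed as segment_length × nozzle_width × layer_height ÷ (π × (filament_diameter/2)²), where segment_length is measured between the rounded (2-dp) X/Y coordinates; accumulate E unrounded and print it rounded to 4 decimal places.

At z = 1.8 mm: the 8×5 cube contributes its full rectangle; the cone at (14.5, 6) does not reach this height (z outside [8.5, 26.5]); the cone at (11, 8.5) is absent (z outside [2, 12.5]); Merging all regions: only the 8×5 cube is present, so the union is just that shape — 1 connected region. The outline is a single polygon with 4 vertices. Extrusion per mm of travel: 0.4 × 0.1 / (π × 0.875²) = 0.016630. Accumulating E over each segment gives final E = 0.4324.

G0 X0.00 Y0.00 Z1.80
G1 X8.00 Y0.00 E0.1330
G1 X8.00 Y5.00 E0.2162
G1 X0.00 Y5.00 E0.3492
G1 X0.00 Y0.00 E0.4324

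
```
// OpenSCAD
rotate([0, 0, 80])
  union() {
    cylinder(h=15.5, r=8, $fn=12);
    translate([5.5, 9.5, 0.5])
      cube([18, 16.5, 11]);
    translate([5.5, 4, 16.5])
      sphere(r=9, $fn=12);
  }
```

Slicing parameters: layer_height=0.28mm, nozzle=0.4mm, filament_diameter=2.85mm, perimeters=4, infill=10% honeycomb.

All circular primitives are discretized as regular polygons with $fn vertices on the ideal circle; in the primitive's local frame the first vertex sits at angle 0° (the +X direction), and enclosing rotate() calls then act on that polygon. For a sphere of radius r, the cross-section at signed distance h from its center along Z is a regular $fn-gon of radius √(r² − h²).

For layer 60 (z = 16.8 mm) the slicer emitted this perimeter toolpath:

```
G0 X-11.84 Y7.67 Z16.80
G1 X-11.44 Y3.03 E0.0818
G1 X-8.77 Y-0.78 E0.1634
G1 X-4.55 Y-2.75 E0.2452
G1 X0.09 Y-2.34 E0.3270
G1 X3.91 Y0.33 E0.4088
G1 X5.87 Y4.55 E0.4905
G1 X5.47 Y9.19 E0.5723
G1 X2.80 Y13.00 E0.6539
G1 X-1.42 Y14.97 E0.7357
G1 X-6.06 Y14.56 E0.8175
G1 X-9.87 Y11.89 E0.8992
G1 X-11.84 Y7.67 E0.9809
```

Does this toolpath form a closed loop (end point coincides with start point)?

yes

Start point (G0): (-11.84, 7.67). End point (last G1): the path returns to the start — closed.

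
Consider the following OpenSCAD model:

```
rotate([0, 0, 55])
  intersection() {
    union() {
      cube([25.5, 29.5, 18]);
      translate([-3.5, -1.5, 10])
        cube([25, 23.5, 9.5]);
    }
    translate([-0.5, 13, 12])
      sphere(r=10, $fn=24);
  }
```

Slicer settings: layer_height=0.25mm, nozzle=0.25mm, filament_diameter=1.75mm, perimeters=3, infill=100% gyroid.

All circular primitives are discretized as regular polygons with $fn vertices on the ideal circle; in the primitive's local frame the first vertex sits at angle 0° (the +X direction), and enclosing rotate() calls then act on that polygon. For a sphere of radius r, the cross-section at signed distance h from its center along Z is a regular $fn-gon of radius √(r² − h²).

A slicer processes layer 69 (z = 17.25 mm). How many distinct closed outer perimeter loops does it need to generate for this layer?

1

At z = 17.25 mm: the cube (footprint 25.5×29.5) is included at this height; the cube at (-3.5, -1.5) is present — its section is the full 25×23.5 rectangle; Merging all regions: the regions partially overlap (shared area 473.00 mm²), so overlapping operands fuse into one piece — 1 connected region; the r=10 sphere at (-0.5, 13) contributes a regular 24-gon of circumradius √(10²−5.25²) = 8.511; Taking the intersection: the r=10 sphere at (-0.5, 13) partially overlaps that combined region; clipping to the common part keeps 162.19 mm² — 1 connected region; (whole slice rotated 55° about Z — lengths, areas and connectivity unchanged). The result has 1 disconnected region.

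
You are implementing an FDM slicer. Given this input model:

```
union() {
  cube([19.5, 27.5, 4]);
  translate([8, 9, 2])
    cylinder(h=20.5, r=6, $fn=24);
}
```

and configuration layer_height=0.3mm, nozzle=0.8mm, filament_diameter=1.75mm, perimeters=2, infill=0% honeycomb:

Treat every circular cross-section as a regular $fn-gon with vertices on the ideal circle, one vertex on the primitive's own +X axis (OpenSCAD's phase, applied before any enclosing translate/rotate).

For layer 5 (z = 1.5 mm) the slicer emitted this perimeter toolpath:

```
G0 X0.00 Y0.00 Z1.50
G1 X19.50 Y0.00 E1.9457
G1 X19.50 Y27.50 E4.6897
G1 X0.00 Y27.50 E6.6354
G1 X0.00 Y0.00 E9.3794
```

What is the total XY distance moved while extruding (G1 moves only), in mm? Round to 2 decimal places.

94.00 mm

Sum the Euclidean lengths of each G1 segment: total = 94.00 mm.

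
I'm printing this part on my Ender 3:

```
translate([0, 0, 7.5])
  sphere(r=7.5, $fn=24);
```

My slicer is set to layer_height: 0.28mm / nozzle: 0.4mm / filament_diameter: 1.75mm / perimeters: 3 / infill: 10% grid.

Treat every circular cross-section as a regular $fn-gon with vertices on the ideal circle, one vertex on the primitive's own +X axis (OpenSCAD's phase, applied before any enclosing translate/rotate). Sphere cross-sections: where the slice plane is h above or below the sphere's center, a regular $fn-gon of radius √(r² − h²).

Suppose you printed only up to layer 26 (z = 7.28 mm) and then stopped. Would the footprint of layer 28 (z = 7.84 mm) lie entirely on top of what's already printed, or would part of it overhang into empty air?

Compare the two slices. At z = 7.28: the r=7.5 sphere contributes a regular 24-gon of circumradius √(7.5²−0.22²) = 7.497 (area = (24/2)·7.497²·sin(360°/24) = 174.55 mm²). At z = 7.84: the r=7.5 sphere slices to a regular 24-gon of circumradius 7.492 (√(r²−h²) with h=0.34 from center) (area = (24/2)·7.492²·sin(360°/24) = 174.34 mm²). Checking containment: the cross-section at z = 7.84 is a subset of the cross-section at z = 7.28.

entirely on top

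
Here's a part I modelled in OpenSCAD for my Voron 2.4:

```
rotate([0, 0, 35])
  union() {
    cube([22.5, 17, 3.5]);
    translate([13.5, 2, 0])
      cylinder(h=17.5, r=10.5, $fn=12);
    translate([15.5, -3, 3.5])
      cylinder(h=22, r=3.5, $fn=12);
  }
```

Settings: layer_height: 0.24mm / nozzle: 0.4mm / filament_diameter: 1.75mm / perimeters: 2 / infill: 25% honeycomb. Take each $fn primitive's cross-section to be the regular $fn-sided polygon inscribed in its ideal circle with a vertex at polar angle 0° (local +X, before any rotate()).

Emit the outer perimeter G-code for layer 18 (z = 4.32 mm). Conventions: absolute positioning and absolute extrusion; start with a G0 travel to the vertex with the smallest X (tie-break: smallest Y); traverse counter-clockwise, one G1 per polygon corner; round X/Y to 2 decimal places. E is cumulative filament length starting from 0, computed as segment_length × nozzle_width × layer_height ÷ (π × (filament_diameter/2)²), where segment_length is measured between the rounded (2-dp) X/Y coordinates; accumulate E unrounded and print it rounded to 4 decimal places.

At z = 4.32 mm: the cube is not intersected at this z (z outside [0, 3.5]); the r=10.5 cylinder at (13.5, 2) contributes a regular 12-gon of circumradius 10.5; the r=3.5 cylinder at (15.5, -3) gives a regular 12-gon of circumradius 3.5 (constant along its height); Taking the union: the r=3.5 cylinder at (15.5, -3) lies entirely inside the r=10.5 cylinder at (13.5, 2), so the union is just the r=10.5 cylinder at (13.5, 2) — 1 connected region; (whole slice rotated 35° about Z — lengths, areas and connectivity unchanged). The outline is a single polygon with 12 vertices. Extrusion per mm of travel: 0.4 × 0.24 / (π × 0.875²) = 0.039912. Accumulating E over each segment gives final E = 2.6030.

G0 X-0.55 Y8.47 Z4.32
G1 X1.31 Y3.36 E0.2170
G1 X5.47 Y-0.13 E0.4338
G1 X10.83 Y-1.08 E0.6510
G1 X15.93 Y0.78 E0.8677
G1 X19.43 Y4.94 E1.0847
G1 X20.37 Y10.30 E1.3019
G1 X18.51 Y15.40 E1.5185
G1 X14.35 Y18.90 E1.7355
G1 X9.00 Y19.84 E1.9523
G1 X3.89 Y17.98 E2.1694
G1 X0.40 Y13.82 E2.3861
G1 X-0.55 Y8.47 E2.6030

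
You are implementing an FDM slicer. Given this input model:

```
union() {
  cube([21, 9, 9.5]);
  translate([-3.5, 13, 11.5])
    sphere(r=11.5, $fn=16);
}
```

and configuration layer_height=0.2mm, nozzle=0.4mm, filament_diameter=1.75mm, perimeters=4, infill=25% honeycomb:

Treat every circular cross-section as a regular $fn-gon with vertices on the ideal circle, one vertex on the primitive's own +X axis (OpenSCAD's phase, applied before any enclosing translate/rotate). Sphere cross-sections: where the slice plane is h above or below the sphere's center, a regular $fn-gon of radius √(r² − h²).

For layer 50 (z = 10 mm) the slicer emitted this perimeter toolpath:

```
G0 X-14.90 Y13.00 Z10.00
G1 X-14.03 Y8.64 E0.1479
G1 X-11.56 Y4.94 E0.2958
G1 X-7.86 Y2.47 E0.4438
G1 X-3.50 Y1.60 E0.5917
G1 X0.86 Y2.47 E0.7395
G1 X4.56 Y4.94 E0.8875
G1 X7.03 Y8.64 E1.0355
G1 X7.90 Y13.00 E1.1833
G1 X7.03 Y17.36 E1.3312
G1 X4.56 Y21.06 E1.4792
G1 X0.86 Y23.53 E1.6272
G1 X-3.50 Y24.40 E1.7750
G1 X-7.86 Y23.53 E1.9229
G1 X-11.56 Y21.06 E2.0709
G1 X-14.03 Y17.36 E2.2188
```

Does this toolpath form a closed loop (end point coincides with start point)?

no

Start point (G0): (-14.90, 13.00). End point (last G1): the path does not return to the start — open.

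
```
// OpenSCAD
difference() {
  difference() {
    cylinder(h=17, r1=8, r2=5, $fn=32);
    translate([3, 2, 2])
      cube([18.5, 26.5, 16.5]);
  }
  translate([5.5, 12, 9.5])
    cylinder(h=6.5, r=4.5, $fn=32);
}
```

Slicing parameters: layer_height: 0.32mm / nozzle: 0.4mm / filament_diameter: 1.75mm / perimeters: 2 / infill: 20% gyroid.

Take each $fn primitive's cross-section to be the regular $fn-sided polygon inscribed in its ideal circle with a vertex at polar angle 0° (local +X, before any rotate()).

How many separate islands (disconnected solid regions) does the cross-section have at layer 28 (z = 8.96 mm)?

1

At z = 8.96 mm: the cone (r1=8→r2=5) has section circumradius 6.419 here — a regular 32-gon; the 18.5×26.5 cube at (3, 2) contributes its full rectangle; Taking the first minus the rest: starting from the cone, the 18.5×26.5 cube at (3, 2) partially overlaps it — only the 7.10 mm² overlap (of its 490.25 mm²) is removed, clipping the outline — 1 connected region; the cylinder at (5.5, 12) is not intersected at this z (z outside [9.5, 16]); Taking the first minus the rest: none of the subtracted shapes is present at this height, so that combined region is unchanged — 1 connected region. Overall, the cross-section is a single solid region. Island count = 1.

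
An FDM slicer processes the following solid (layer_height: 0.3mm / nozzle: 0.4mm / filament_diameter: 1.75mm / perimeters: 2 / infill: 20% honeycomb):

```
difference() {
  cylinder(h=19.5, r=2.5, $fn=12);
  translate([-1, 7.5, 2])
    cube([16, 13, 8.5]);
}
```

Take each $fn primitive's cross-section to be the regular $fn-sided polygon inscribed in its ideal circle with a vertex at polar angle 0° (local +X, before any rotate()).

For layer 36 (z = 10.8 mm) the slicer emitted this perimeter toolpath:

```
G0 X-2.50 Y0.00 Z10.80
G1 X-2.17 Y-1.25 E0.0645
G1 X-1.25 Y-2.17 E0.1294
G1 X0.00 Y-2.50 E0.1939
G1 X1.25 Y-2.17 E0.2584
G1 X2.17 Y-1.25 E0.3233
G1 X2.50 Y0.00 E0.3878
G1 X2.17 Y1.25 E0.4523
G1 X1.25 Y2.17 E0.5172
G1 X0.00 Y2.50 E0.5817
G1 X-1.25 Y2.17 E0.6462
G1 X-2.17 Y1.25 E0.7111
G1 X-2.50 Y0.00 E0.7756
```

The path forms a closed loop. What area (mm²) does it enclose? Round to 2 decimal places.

Apply the shoelace formula to the sequence of (X, Y) vertices; enclosed area = 18.79 mm².

18.79 mm²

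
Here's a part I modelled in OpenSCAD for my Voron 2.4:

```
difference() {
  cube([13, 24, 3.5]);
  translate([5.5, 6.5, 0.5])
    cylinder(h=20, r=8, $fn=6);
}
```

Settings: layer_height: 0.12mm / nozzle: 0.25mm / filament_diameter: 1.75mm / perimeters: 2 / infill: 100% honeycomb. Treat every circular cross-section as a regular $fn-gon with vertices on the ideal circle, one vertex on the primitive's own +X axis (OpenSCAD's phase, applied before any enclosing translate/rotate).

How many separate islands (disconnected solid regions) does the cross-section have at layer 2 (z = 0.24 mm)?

1

At z = 0.24 mm: the 13×24 cube contributes its full rectangle; the cylinder at (5.5, 6.5) is not intersected at this z (z outside [0.5, 20.5]); Taking the first minus the rest: none of the subtracted shapes is present at this height, so the 13×24 cube is unchanged — 1 connected region. Overall, the cross-section is a single solid region. Island count = 1.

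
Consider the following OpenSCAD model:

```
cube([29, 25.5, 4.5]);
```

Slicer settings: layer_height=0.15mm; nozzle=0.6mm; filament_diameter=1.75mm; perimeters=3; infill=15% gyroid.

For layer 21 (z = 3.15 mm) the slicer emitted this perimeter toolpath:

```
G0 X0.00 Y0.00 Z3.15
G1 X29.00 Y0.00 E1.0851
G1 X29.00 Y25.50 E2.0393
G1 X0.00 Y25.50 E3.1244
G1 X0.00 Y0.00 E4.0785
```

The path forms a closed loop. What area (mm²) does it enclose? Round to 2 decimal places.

Apply the shoelace formula to the sequence of (X, Y) vertices; enclosed area = 739.50 mm².

739.50 mm²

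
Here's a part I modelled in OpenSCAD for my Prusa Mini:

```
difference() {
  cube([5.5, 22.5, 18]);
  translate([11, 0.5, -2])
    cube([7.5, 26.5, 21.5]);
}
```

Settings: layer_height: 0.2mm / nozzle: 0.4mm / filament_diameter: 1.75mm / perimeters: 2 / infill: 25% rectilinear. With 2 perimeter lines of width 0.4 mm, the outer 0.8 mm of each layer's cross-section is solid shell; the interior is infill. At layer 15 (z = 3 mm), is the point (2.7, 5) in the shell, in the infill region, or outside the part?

At z = 3 mm: the 5.5×22.5 cube contributes its full rectangle; the cube at (11, 0.5) is present — its section is the full 7.5×26.5 rectangle; After the difference (first − rest): starting from the 5.5×22.5 cube, the 7.5×26.5 cube at (11, 0.5) misses the remaining region (no effect) — 1 connected region. Overall, the cross-section is a single solid region. The nearest boundary edge runs (0.00, 0.00)→(0.00, 22.50); distance from the point to it = 2.70 mm. The point is inside the cross-section and 2.70 mm from the nearest boundary — more than the 0.8 mm shell width (2 × 0.4), so it's in the infill interior.

infill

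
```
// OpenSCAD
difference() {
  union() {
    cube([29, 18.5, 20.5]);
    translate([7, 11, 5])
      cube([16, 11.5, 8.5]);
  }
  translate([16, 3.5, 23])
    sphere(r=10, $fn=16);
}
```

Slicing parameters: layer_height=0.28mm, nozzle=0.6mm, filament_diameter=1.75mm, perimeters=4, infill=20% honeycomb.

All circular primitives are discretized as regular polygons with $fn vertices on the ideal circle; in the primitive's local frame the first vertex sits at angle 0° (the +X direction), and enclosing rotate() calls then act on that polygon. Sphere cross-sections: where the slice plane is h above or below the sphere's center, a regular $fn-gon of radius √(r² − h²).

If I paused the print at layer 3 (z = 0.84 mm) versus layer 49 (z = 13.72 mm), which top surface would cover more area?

Layer 3 (z = 0.84): the cube is present — its section is the full 29×18.5 rectangle (area 536.50 mm²); the cube at (7, 11) does not reach this height (z outside [5, 13.5]); Merging all regions: only the 29×18.5 cube is present, so the union is just that shape — area = 536.50 mm²; the sphere at (16, 3.5) does not reach this height (|z−center|=22.160 > r=10); Subtracting the remaining from the first: none of the subtracted shapes is present at this height, so that combined region is unchanged — area = 536.50 mm². So its area = 536.50 mm². Layer 49 (z = 13.72): the 29×18.5 cube contributes its full rectangle (area 536.50 mm²); the cube at (7, 11) is not intersected at this z (z outside [5, 13.5]); Combining (union): only the 29×18.5 cube is present, so the union is just that shape — area = 536.50 mm²; the sphere at (16, 3.5): section is a regular 16-gon, circumradius = √(r²−h²) = √(10²−9.28²) = 3.726 (area = (16/2)·3.726²·sin(360°/16) = 42.50 mm²); After the difference (first − rest): starting from the result so far (536.50 mm²), the r=10 sphere at (16, 3.5) partially overlaps it — only the 42.24 mm² overlap (of its 42.50 mm²) is removed, clipping the outline — area = 494.26 mm². So its area = 494.26 mm². Layer 3 is larger (536.50 vs 494.26 mm²).

layer 3 (z = 0.84 mm)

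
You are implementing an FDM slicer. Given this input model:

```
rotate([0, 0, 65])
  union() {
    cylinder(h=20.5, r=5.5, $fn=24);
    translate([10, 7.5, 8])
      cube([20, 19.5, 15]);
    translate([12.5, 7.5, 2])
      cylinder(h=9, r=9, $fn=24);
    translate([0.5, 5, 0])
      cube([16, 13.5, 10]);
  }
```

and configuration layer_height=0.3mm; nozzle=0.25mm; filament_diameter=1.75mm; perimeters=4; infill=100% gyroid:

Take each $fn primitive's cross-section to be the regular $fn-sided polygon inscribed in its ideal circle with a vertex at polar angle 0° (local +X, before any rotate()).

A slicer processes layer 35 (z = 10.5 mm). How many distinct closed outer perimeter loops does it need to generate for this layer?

At z = 10.5 mm: the r=5.5 cylinder gives a regular 24-gon of circumradius 5.5 (constant along its height); the 20×19.5 cube at (10, 7.5) contributes its full rectangle; the cylinder at (12.5, 7.5): section is a regular 24-gon, circumradius r=9; the cube at (0.5, 5) is absent (z outside [0, 10]); Combining (union): the regions partially overlap (shared area 84.98 mm²), so overlapping operands fuse into one piece — 2 connected regions; (rotated 65° about Z; rotation is an isometry so areas/perimeters/island counts are preserved). The result has 2 disconnected regions.

2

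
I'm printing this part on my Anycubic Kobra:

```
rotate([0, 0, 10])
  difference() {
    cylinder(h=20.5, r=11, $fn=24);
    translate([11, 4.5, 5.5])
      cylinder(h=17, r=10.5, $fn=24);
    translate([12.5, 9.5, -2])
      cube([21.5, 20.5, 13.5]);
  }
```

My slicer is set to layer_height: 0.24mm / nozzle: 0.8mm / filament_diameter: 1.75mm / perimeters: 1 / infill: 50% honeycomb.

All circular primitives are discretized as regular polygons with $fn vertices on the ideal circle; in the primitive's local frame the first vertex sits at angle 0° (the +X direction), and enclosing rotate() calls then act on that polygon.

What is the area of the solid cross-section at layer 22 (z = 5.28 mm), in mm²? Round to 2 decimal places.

At z = 5.28 mm: the r=11 cylinder gives a regular 24-gon of circumradius 11 (constant along its height) (area = (24/2)·11.000²·sin(360°/24) = 375.81 mm²); the cylinder at (11, 4.5) is absent (z outside [5.5, 22.5]); the cube at (12.5, 9.5) (footprint 21.5×20.5) is included at this height (area 440.75 mm²); Taking the first minus the rest: starting from the r=11 cylinder (375.81 mm²), the 21.5×20.5 cube at (12.5, 9.5) misses the remaining region (no effect) — area = 375.81 mm²; (rotated 10° about Z; rotation is an isometry so areas/perimeters/island counts are preserved). Overall, the cross-section is a single solid region. Net area = 375.81 mm².

375.81 mm²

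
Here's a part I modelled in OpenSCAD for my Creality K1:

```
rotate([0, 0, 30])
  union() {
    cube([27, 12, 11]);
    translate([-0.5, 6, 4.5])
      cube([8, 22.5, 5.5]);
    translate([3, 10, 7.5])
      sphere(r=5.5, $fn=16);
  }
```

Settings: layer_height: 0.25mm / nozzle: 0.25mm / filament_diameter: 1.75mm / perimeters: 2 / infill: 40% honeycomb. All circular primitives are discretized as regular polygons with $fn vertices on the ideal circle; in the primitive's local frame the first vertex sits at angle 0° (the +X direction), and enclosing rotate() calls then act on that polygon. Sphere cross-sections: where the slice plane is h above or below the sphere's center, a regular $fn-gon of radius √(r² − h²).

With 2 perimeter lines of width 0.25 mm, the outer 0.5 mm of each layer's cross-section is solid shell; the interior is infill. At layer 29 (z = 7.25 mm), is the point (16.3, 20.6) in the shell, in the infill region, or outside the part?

infill

At z = 7.25 mm: the 27×12 cube contributes its full rectangle; the cube at (-0.5, 6) is present — its section is the full 8×22.5 rectangle; the sphere at (3, 10): section is a regular 16-gon, circumradius = √(r²−h²) = √(5.5²−0.25²) = 5.494; Taking the union: the regions partially overlap (shared area 125.85 mm²), so overlapping operands fuse into one piece — 1 connected region; (rotated 30° about Z; rotation is an isometry so areas/perimeters/island counts are preserved). Overall, the cross-section is a single solid region. Undo the 30° rotation: the query point maps to (24.416, 9.690) in the un-rotated model frame. The nearest boundary edge runs (8.10, 12.00)→(27.00, 12.00); distance from the point to it = 2.31 mm. The point is inside the cross-section and 2.31 mm from the nearest boundary — more than the 0.5 mm shell width (2 × 0.25), so it's in the infill interior.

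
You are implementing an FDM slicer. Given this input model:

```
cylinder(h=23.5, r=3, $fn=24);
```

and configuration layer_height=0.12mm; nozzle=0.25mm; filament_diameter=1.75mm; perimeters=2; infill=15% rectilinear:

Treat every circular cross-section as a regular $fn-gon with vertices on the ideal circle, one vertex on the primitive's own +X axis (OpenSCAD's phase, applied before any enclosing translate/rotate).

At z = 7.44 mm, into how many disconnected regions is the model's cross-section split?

1

At z = 7.44 mm: the r=3 cylinder contributes a regular 24-gon of circumradius 3. The result has 1 disconnected region.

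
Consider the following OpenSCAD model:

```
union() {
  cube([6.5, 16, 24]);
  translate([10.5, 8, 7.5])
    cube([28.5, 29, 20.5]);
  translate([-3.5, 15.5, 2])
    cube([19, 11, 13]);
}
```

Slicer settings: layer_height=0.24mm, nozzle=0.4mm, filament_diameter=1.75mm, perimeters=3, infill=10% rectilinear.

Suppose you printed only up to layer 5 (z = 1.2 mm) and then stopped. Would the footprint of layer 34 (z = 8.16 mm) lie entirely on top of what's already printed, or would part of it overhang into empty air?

Compare the two slices. At z = 1.2: the cube is present — its section is the full 6.5×16 rectangle (area 104.00 mm²); the cube at (10.5, 8) is not intersected at this z (z outside [7.5, 28]); the cube at (-3.5, 15.5) does not reach this height (z outside [2, 15]); Combining (union): only the 6.5×16 cube is present, so the union is just that shape — area = 104.00 mm². At z = 8.16: the 6.5×16 cube contributes its full rectangle (area 104.00 mm²); the cube at (10.5, 8) (footprint 28.5×29) is included at this height (area 826.50 mm²); the cube at (-3.5, 15.5) is present — its section is the full 19×11 rectangle (area 209.00 mm²); Merging all regions: the regions partially overlap — summed areas 1139.50 mm² minus the doubly-counted overlap 58.25 mm² gives 1081.25 mm² — area = 1081.25 mm². Checking containment: at z = 8.16 the cross-section extends beyond the z = 1.2 cross-section by about 977.25 mm².

part overhangs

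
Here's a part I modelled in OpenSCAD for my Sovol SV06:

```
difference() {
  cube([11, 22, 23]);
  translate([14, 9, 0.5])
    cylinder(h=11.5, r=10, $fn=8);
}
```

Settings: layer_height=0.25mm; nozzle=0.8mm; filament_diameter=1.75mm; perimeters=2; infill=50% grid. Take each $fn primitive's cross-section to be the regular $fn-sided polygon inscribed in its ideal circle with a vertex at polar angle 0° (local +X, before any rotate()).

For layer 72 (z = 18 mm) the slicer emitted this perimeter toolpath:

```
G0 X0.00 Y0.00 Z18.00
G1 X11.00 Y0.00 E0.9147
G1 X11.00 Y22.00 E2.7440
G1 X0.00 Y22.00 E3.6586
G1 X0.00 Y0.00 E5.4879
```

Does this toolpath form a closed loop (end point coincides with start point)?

yes

Start point (G0): (0.00, 0.00). End point (last G1): the path returns to the start — closed.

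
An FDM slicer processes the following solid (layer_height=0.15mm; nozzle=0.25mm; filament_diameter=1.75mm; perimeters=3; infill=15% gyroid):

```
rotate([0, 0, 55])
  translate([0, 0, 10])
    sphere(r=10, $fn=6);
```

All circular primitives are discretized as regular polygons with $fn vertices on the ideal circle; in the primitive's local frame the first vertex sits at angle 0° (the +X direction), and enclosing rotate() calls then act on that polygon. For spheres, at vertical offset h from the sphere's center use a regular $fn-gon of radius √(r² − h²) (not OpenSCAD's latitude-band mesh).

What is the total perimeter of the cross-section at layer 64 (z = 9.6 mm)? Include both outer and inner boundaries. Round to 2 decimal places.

59.95 mm

At z = 9.6 mm: the r=10 sphere contributes a regular 6-gon of circumradius √(10²−0.4²) = 9.992 (perimeter = 2·6·9.992·sin(180°/6) = 59.95 mm); (rotated 55° about Z; rotation is an isometry so areas/perimeters/island counts are preserved). Overall, the cross-section is a single solid region. Total boundary length (outer) = 59.95 mm.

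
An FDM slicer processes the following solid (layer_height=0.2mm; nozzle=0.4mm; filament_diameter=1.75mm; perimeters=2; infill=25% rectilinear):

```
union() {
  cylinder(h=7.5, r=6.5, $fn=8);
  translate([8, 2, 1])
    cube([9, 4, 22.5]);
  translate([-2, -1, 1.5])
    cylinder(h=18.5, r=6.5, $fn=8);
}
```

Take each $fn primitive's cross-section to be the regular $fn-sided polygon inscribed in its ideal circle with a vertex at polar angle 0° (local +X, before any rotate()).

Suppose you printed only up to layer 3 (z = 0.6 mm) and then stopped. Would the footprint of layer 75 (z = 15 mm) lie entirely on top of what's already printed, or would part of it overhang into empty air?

part overhangs

Compare the two slices. At z = 0.6: the r=6.5 cylinder contributes a regular 8-gon of circumradius 6.5 (area = (8/2)·6.500²·sin(360°/8) = 119.50 mm²); the cube at (8, 2) is not intersected at this z (z outside [1, 23.5]); the cylinder at (-2, -1) does not reach this height (z outside [1.5, 20]); Taking the union: only the r=6.5 cylinder is present, so the union is just that shape — area = 119.50 mm². At z = 15: the cylinder does not reach this height (z outside [0, 7.5]); the cube at (8, 2) (footprint 9×4) is included at this height (area 36.00 mm²); the cylinder at (-2, -1): section is a regular 8-gon, circumradius r=6.5 (area = (8/2)·6.500²·sin(360°/8) = 119.50 mm²); Taking the union: the 2 present regions are separate (no shared area or edge), so areas and boundary lengths simply add and each stays a separate island — area = 155.50 mm². Checking containment: at z = 15 the cross-section extends beyond the z = 0.6 cross-section by about 63.25 mm².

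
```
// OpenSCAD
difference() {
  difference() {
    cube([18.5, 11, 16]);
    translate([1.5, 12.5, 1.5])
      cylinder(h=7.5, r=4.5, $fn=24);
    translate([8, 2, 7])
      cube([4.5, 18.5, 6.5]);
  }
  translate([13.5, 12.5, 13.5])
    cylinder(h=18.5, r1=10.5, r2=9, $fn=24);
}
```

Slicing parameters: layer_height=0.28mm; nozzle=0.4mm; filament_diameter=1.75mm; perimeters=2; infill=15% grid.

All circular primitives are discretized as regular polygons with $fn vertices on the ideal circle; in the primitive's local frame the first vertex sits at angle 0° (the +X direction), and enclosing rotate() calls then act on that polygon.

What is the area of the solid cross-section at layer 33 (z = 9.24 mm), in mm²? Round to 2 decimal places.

At z = 9.24 mm: the cube (footprint 18.5×11) is included at this height (area 203.50 mm²); the cylinder at (1.5, 12.5) is not intersected at this z (z outside [1.5, 9]); the cube at (8, 2) is present — its section is the full 4.5×18.5 rectangle (area 83.25 mm²); After the difference (first − rest): starting from the 18.5×11 cube (203.50 mm²), the 4.5×18.5 cube at (8, 2) partially overlaps it — only the 40.50 mm² overlap (of its 83.25 mm²) is removed, clipping the outline — area = 163.00 mm²; the cone at (13.5, 12.5) does not reach this height (z outside [13.5, 32]); After the difference (first − rest): none of the subtracted shapes is present at this height, so the result so far is unchanged — area = 163.00 mm². Overall, the cross-section is a single solid region. Net area = 163.00 mm².

163.00 mm²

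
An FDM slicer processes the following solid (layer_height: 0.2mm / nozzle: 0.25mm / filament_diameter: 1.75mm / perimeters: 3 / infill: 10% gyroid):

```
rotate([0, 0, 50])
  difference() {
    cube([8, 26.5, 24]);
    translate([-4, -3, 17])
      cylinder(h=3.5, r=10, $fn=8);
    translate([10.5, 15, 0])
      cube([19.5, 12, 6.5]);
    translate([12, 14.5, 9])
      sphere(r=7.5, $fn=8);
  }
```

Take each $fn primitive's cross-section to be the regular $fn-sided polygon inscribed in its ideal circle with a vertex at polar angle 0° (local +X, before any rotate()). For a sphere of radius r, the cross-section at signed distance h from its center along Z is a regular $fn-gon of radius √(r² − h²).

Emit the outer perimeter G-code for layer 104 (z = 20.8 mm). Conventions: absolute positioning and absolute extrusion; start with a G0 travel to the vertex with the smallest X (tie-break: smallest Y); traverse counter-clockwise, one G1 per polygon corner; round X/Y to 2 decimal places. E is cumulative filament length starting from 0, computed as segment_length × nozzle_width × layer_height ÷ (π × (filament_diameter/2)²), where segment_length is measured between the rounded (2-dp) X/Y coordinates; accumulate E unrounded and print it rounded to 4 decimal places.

G0 X-20.30 Y17.03 Z20.80
G1 X0.00 Y0.00 E0.5508
G1 X5.14 Y6.13 E0.7171
G1 X-15.16 Y23.16 E1.2679
G1 X-20.30 Y17.03 E1.4342

At z = 20.8 mm: the cube (footprint 8×26.5) is included at this height; the cylinder at (-4, -3) is absent (z outside [17, 20.5]); the cube at (10.5, 15) is absent (z outside [0, 6.5]); the sphere at (12, 14.5) is not intersected at this z (|z−center|=11.800 > r=7.5); Taking the first minus the rest: none of the subtracted shapes is present at this height, so the 8×26.5 cube is unchanged — 1 connected region; (whole slice rotated 50° about Z — lengths, areas and connectivity unchanged). The outline is a single polygon with 4 vertices. Extrusion per mm of travel: 0.25 × 0.2 / (π × 0.875²) = 0.020788. Accumulating E over each segment gives final E = 1.4342.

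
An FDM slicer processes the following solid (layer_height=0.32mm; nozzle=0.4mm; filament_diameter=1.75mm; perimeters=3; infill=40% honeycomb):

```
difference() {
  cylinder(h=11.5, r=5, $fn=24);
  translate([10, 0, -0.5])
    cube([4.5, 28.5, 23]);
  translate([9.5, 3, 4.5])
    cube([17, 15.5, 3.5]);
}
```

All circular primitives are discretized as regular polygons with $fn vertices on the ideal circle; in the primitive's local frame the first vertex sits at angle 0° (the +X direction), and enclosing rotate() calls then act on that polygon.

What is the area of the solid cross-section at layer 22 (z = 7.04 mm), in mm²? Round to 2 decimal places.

At z = 7.04 mm: the r=5 cylinder contributes a regular 24-gon of circumradius 5 (area = (24/2)·5.000²·sin(360°/24) = 77.65 mm²); the cube at (10, 0) is present — its section is the full 4.5×28.5 rectangle (area 128.25 mm²); the cube at (9.5, 3) is present — its section is the full 17×15.5 rectangle (area 263.50 mm²); Subtracting the remaining from the first: starting from the r=5 cylinder (77.65 mm²), the 4.5×28.5 cube at (10, 0) misses the remaining region (no effect); the 17×15.5 cube at (9.5, 3) misses the remaining region (no effect) — area = 77.65 mm². Overall, the cross-section is a single solid region. Net area = 77.65 mm².

77.65 mm²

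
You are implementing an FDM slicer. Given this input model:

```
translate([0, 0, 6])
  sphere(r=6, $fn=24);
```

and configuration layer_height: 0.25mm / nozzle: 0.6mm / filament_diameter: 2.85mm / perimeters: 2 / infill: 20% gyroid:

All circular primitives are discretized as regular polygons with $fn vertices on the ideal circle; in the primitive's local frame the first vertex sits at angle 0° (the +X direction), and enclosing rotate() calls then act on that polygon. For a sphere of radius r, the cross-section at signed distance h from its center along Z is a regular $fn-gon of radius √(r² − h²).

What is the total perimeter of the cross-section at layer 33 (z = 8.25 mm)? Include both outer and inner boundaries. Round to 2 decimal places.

At z = 8.25 mm: the r=6 sphere contributes a regular 24-gon of circumradius √(6²−2.25²) = 5.562 (perimeter = 2·24·5.562·sin(180°/24) = 34.85 mm). Overall, the cross-section is a single solid region. Total boundary length (outer) = 34.85 mm.

34.85 mm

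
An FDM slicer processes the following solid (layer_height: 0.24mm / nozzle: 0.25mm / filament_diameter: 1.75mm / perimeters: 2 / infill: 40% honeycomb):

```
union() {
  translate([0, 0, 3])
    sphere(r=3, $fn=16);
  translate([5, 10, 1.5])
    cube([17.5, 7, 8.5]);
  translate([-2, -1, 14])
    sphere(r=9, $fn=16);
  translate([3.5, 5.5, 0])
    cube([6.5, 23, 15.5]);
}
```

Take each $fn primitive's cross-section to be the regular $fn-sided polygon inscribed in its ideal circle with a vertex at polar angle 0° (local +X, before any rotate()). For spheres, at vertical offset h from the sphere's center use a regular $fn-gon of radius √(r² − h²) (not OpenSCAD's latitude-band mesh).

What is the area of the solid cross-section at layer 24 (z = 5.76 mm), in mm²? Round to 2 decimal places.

277.11 mm²

At z = 5.76 mm: the r=3 sphere slices to a regular 16-gon of circumradius 1.176 (√(r²−h²) with h=2.76 from center) (area = (16/2)·1.176²·sin(360°/16) = 4.23 mm²); the cube at (5, 10) (footprint 17.5×7) is included at this height (area 122.50 mm²); the r=9 sphere at (-2, -1) contributes a regular 16-gon of circumradius √(9²−8.24²) = 3.620 (area = (16/2)·3.620²·sin(360°/16) = 40.11 mm²); the cube at (3.5, 5.5) (footprint 6.5×23) is included at this height (area 149.50 mm²); Combining (union): the regions partially overlap — summed areas 316.34 mm² minus the doubly-counted overlap 39.23 mm² gives 277.11 mm² — area = 277.11 mm². Overall, the cross-section has 2 separate islands. Net area = 277.11 mm².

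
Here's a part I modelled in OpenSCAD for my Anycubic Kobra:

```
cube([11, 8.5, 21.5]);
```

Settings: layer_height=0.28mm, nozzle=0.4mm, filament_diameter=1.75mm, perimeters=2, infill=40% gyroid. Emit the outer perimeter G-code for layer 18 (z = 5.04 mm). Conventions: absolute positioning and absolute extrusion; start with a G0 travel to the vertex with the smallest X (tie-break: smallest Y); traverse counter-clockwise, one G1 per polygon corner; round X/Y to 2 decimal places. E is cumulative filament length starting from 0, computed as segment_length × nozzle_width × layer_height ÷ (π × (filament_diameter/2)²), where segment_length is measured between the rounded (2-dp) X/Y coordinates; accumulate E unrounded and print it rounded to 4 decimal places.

G0 X0.00 Y0.00 Z5.04
G1 X11.00 Y0.00 E0.5122
G1 X11.00 Y8.50 E0.9080
G1 X0.00 Y8.50 E1.4202
G1 X0.00 Y0.00 E1.8160

At z = 5.04 mm: the cube (footprint 11×8.5) is included at this height. The outline is a single polygon with 4 vertices. Extrusion per mm of travel: 0.4 × 0.28 / (π × 0.875²) = 0.046564. Accumulating E over each segment gives final E = 1.8160.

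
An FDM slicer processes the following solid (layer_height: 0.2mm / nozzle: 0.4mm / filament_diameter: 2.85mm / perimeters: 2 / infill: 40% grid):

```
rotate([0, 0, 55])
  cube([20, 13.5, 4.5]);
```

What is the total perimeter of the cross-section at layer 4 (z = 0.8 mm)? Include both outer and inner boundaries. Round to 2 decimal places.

At z = 0.8 mm: the cube (footprint 20×13.5) is included at this height (perimeter 67.00 mm); (rotated 55° about Z; rotation is an isometry so areas/perimeters/island counts are preserved). Overall, the cross-section is a single solid region. Total boundary length (outer) = 67.00 mm.

67.00 mm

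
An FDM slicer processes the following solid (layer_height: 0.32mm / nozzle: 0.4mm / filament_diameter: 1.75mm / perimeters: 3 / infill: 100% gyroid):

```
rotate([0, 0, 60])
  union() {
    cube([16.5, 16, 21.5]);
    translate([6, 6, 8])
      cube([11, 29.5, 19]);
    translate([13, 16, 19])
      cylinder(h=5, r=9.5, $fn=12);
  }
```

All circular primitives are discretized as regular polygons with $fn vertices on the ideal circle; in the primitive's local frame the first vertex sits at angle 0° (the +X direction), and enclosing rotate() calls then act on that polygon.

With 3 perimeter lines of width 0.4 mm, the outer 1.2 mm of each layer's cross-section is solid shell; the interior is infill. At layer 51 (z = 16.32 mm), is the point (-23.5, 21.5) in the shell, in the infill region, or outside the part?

shell

At z = 16.32 mm: the cube (footprint 16.5×16) is included at this height; the cube at (6, 6) (footprint 11×29.5) is included at this height; the cylinder at (13, 16) is not intersected at this z (z outside [19, 24]); Taking the union: the regions partially overlap (shared area 105.00 mm²), so overlapping operands fuse into one piece — 1 connected region; (whole slice rotated 60° about Z — lengths, areas and connectivity unchanged). Overall, the cross-section is a single solid region. Undo the 60° rotation: the query point maps to (6.870, 31.102) in the un-rotated model frame. The nearest boundary edge runs (6.00, 16.00)→(6.00, 35.50); distance from the point to it = 0.87 mm. The point is inside the cross-section, 0.87 mm from the nearest boundary — within the 1.2 mm shell band (3 × 0.4).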